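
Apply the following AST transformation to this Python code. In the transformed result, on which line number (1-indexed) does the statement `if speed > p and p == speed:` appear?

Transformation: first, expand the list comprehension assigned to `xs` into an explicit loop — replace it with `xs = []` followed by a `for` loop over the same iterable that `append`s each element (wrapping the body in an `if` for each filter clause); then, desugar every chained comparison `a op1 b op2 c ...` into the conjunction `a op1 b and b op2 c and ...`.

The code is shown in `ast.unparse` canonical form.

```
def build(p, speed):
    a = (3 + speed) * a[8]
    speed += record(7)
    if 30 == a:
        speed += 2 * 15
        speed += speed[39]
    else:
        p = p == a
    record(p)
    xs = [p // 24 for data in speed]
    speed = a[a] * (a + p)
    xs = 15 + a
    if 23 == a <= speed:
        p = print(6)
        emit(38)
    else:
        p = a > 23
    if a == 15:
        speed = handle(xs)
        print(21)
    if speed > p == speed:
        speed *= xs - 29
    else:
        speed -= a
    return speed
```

Transformed code:
def build(p, speed):
    a = (3 + speed) * a[8]
    speed += record(7)
    if 30 == a:
        speed += 2 * 15
        speed += speed[39]
    else:
        p = p == a
    record(p)
    xs = []
    for data in speed:
        xs.append(p // 24)
    speed = a[a] * (a + p)
    xs = 15 + a
    if 23 == a and a <= speed:
        p = print(6)
        emit(38)
    else:
        p = a > 23
    if a == 15:
        speed = handle(xs)
        print(21)
    if speed > p and p == speed:
        speed *= xs - 29
    else:
        speed -= a
    return speed

23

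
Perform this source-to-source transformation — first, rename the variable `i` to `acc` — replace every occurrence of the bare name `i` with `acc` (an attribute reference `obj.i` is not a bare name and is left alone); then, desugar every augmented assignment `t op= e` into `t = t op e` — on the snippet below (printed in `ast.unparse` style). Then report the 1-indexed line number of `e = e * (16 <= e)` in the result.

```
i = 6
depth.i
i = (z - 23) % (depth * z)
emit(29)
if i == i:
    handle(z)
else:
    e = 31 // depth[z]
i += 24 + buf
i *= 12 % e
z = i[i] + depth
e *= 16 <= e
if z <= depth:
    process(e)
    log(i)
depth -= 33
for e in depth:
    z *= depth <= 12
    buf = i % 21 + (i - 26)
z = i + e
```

Transformed code:
acc = 6
depth.i
acc = (z - 23) % (depth * z)
emit(29)
if acc == acc:
    handle(z)
else:
    e = 31 // depth[z]
acc = acc + (24 + buf)
acc = acc * (12 % e)
z = acc[acc] + depth
e = e * (16 <= e)
if z <= depth:
    process(e)
    log(acc)
depth = depth - 33
for e in depth:
    z = z * (depth <= 12)
    buf = acc % 21 + (acc - 26)
z = acc + e

12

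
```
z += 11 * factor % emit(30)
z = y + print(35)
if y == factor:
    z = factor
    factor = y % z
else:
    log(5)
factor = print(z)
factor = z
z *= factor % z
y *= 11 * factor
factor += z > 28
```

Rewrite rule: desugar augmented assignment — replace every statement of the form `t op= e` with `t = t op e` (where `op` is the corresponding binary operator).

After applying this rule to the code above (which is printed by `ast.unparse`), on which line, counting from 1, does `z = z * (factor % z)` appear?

Transformed code:
z = z + 11 * factor % emit(30)
z = y + print(35)
if y == factor:
    z = factor
    factor = y % z
else:
    log(5)
factor = print(z)
factor = z
z = z * (factor % z)
y = y * (11 * factor)
factor = factor + (z > 28)

10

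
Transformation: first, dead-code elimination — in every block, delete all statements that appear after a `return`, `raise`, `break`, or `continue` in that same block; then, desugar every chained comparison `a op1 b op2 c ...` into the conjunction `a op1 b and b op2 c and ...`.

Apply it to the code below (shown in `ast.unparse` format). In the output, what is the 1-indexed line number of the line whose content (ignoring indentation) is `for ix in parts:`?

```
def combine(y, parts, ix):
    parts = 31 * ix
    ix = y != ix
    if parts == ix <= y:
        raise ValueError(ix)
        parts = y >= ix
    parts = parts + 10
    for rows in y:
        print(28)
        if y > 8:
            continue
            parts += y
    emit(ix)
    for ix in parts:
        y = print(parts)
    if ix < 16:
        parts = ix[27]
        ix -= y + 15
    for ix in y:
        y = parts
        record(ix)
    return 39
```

Transformed code:
def combine(y, parts, ix):
    parts = 31 * ix
    ix = y != ix
    if parts == ix and ix <= y:
        raise ValueError(ix)
    parts = parts + 10
    for rows in y:
        print(28)
        if y > 8:
            continue
    emit(ix)
    for ix in parts:
        y = print(parts)
    if ix < 16:
        parts = ix[27]
        ix -= y + 15
    for ix in y:
        y = parts
        record(ix)
    return 39

12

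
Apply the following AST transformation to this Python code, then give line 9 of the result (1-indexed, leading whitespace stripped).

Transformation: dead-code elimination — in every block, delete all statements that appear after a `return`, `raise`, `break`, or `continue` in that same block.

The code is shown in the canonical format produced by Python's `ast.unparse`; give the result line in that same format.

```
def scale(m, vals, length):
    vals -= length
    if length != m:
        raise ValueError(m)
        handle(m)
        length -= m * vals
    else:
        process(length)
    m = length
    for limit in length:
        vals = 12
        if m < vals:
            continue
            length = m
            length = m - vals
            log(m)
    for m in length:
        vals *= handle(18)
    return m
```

vals = 12

Transformed code:
def scale(m, vals, length):
    vals -= length
    if length != m:
        raise ValueError(m)
    else:
        process(length)
    m = length
    for limit in length:
        vals = 12
        if m < vals:
            continue
    for m in length:
        vals *= handle(18)
    return m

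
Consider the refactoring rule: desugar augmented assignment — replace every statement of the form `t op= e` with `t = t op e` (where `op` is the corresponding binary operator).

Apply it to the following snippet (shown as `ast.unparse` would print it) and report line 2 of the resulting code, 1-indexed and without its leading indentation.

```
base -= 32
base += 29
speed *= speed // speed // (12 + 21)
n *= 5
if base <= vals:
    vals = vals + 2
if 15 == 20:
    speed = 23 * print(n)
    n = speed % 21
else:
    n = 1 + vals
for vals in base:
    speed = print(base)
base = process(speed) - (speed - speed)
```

base = base + 29

Transformed code:
base = base - 32
base = base + 29
speed = speed * (speed // speed // (12 + 21))
n = n * 5
if base <= vals:
    vals = vals + 2
if 15 == 20:
    speed = 23 * print(n)
    n = speed % 21
else:
    n = 1 + vals
for vals in base:
    speed = print(base)
base = process(speed) - (speed - speed)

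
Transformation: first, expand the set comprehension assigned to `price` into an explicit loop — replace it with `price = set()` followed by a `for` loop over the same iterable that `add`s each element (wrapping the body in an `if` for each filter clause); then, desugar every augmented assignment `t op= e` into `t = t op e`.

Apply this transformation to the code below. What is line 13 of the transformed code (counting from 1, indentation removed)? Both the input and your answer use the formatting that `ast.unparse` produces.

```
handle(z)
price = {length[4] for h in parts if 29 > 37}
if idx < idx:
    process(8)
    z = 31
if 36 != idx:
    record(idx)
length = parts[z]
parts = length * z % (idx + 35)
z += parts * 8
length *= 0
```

Transformed code:
handle(z)
price = set()
for h in parts:
    if 29 > 37:
        price.add(length[4])
if idx < idx:
    process(8)
    z = 31
if 36 != idx:
    record(idx)
length = parts[z]
parts = length * z % (idx + 35)
z = z + parts * 8
length = length * 0

z = z + parts * 8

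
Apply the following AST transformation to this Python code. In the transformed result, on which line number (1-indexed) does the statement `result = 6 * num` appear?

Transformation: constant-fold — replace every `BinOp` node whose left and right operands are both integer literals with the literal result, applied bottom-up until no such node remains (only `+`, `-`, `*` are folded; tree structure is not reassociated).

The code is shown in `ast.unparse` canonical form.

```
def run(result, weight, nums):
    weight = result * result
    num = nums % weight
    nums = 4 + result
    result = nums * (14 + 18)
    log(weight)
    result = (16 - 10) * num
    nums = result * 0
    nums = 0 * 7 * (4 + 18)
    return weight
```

7

Transformed code:
def run(result, weight, nums):
    weight = result * result
    num = nums % weight
    nums = 4 + result
    result = nums * 32
    log(weight)
    result = 6 * num
    nums = result * 0
    nums = 0
    return weight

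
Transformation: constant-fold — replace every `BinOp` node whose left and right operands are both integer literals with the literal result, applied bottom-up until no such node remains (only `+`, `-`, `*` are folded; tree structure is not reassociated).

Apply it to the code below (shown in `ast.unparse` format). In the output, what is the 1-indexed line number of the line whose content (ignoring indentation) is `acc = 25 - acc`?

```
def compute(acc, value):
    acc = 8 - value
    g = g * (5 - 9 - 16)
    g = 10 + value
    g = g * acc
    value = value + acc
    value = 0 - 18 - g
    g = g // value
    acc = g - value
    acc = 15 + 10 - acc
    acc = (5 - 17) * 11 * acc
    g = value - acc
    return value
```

10

Transformed code:
def compute(acc, value):
    acc = 8 - value
    g = g * -20
    g = 10 + value
    g = g * acc
    value = value + acc
    value = -18 - g
    g = g // value
    acc = g - value
    acc = 25 - acc
    acc = -132 * acc
    g = value - acc
    return value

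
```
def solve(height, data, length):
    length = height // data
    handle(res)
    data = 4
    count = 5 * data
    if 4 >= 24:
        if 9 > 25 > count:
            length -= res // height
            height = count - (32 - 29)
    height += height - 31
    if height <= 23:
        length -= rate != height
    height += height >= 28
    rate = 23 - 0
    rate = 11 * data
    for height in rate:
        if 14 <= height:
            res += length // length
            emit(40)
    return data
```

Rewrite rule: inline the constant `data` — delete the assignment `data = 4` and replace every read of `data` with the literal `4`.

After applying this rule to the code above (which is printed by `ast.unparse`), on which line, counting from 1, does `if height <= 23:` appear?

10

Transformed code:
def solve(height, data, length):
    length = height // 4
    handle(res)
    count = 5 * 4
    if 4 >= 24:
        if 9 > 25 > count:
            length -= res // height
            height = count - (32 - 29)
    height += height - 31
    if height <= 23:
        length -= rate != height
    height += height >= 28
    rate = 23 - 0
    rate = 11 * 4
    for height in rate:
        if 14 <= height:
            res += length // length
            emit(40)
    return 4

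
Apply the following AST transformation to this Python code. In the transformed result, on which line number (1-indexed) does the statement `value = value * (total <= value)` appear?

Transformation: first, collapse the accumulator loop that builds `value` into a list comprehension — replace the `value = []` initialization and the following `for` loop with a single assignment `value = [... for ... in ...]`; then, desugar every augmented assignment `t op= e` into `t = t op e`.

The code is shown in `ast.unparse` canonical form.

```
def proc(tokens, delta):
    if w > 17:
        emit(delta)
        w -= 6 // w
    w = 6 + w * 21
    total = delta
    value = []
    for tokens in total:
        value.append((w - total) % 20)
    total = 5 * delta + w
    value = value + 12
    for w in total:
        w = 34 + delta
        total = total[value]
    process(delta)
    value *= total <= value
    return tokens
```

Transformed code:
def proc(tokens, delta):
    if w > 17:
        emit(delta)
        w = w - 6 // w
    w = 6 + w * 21
    total = delta
    value = [(w - total) % 20 for tokens in total]
    total = 5 * delta + w
    value = value + 12
    for w in total:
        w = 34 + delta
        total = total[value]
    process(delta)
    value = value * (total <= value)
    return tokens

14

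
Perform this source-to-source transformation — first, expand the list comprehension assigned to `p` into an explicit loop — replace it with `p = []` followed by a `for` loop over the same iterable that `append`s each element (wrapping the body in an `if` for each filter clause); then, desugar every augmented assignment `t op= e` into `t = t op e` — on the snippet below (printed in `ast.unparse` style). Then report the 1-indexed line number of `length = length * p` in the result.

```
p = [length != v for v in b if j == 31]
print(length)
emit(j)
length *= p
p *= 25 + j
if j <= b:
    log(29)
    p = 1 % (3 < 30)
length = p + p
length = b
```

7

Transformed code:
p = []
for v in b:
    if j == 31:
        p.append(length != v)
print(length)
emit(j)
length = length * p
p = p * (25 + j)
if j <= b:
    log(29)
    p = 1 % (3 < 30)
length = p + p
length = b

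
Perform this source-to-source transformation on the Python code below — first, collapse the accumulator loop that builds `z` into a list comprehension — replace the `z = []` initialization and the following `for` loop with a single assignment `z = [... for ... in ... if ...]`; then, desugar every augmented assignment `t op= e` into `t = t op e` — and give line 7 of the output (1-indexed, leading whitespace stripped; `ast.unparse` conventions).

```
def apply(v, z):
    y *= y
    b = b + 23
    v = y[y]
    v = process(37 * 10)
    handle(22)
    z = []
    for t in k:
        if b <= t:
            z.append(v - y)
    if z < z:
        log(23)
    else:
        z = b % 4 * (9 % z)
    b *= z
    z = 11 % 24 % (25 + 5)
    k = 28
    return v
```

z = [v - y for t in k if b <= t]

Transformed code:
def apply(v, z):
    y = y * y
    b = b + 23
    v = y[y]
    v = process(37 * 10)
    handle(22)
    z = [v - y for t in k if b <= t]
    if z < z:
        log(23)
    else:
        z = b % 4 * (9 % z)
    b = b * z
    z = 11 % 24 % (25 + 5)
    k = 28
    return v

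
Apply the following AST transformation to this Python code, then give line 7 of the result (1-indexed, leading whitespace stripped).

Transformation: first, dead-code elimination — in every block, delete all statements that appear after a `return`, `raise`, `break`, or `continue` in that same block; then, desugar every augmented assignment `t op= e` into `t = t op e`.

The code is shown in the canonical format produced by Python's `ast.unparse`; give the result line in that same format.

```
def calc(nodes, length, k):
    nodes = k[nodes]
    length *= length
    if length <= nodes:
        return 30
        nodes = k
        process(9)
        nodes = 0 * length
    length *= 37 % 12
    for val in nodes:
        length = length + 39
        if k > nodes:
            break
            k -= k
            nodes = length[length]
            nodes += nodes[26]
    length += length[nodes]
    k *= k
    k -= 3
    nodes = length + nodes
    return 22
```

for val in nodes:

Transformed code:
def calc(nodes, length, k):
    nodes = k[nodes]
    length = length * length
    if length <= nodes:
        return 30
    length = length * (37 % 12)
    for val in nodes:
        length = length + 39
        if k > nodes:
            break
    length = length + length[nodes]
    k = k * k
    k = k - 3
    nodes = length + nodes
    return 22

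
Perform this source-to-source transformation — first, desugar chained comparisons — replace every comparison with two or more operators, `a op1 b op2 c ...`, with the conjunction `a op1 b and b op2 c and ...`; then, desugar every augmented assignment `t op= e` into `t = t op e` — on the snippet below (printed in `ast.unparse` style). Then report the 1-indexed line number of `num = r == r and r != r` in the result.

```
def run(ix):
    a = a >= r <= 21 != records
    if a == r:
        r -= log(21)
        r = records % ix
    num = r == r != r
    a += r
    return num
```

6

Transformed code:
def run(ix):
    a = a >= r and r <= 21 and (21 != records)
    if a == r:
        r = r - log(21)
        r = records % ix
    num = r == r and r != r
    a = a + r
    return num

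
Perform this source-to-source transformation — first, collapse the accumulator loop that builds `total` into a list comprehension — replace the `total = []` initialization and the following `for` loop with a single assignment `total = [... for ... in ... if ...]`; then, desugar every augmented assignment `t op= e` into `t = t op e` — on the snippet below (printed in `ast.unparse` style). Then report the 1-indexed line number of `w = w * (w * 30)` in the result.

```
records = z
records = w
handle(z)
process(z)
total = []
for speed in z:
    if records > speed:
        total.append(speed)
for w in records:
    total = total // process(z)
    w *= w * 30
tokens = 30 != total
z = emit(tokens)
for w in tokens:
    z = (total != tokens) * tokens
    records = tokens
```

Transformed code:
records = z
records = w
handle(z)
process(z)
total = [speed for speed in z if records > speed]
for w in records:
    total = total // process(z)
    w = w * (w * 30)
tokens = 30 != total
z = emit(tokens)
for w in tokens:
    z = (total != tokens) * tokens
    records = tokens

8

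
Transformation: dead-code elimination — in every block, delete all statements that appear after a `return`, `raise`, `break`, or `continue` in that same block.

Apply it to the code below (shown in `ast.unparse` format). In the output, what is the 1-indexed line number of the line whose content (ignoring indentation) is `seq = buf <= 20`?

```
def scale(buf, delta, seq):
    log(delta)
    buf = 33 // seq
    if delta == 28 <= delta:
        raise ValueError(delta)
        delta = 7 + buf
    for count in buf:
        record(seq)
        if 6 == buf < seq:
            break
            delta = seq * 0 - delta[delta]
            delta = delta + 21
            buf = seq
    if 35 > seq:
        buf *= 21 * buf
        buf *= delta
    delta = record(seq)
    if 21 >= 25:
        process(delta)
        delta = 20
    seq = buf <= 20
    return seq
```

17

Transformed code:
def scale(buf, delta, seq):
    log(delta)
    buf = 33 // seq
    if delta == 28 <= delta:
        raise ValueError(delta)
    for count in buf:
        record(seq)
        if 6 == buf < seq:
            break
    if 35 > seq:
        buf *= 21 * buf
        buf *= delta
    delta = record(seq)
    if 21 >= 25:
        process(delta)
        delta = 20
    seq = buf <= 20
    return seq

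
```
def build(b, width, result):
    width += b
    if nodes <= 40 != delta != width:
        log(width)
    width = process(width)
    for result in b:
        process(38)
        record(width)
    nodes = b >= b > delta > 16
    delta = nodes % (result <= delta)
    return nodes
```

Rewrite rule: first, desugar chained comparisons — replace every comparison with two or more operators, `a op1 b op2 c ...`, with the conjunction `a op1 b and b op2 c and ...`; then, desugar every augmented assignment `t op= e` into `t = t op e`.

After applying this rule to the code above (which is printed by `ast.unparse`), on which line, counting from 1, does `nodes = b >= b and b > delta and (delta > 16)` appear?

Transformed code:
def build(b, width, result):
    width = width + b
    if nodes <= 40 and 40 != delta and (delta != width):
        log(width)
    width = process(width)
    for result in b:
        process(38)
        record(width)
    nodes = b >= b and b > delta and (delta > 16)
    delta = nodes % (result <= delta)
    return nodes

9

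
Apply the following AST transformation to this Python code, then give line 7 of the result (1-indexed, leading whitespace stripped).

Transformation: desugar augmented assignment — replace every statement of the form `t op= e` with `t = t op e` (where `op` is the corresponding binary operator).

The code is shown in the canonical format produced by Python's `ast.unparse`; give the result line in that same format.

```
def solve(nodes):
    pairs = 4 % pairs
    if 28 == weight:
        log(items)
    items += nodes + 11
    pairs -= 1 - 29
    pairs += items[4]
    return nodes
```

Transformed code:
def solve(nodes):
    pairs = 4 % pairs
    if 28 == weight:
        log(items)
    items = items + (nodes + 11)
    pairs = pairs - (1 - 29)
    pairs = pairs + items[4]
    return nodes

pairs = pairs + items[4]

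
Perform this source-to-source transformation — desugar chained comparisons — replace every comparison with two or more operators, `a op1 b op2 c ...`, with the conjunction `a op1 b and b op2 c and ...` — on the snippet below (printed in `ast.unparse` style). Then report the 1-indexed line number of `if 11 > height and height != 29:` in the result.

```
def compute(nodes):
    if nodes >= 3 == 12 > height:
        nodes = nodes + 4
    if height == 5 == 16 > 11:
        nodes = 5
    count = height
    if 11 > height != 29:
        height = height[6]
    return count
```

Transformed code:
def compute(nodes):
    if nodes >= 3 and 3 == 12 and (12 > height):
        nodes = nodes + 4
    if height == 5 and 5 == 16 and (16 > 11):
        nodes = 5
    count = height
    if 11 > height and height != 29:
        height = height[6]
    return count

7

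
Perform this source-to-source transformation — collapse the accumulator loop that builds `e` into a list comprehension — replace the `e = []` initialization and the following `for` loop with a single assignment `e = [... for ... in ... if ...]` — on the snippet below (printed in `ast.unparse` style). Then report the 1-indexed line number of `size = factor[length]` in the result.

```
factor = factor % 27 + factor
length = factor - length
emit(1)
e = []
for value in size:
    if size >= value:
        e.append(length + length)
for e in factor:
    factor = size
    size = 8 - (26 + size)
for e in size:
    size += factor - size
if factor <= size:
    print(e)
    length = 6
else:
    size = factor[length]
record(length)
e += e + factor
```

14

Transformed code:
factor = factor % 27 + factor
length = factor - length
emit(1)
e = [length + length for value in size if size >= value]
for e in factor:
    factor = size
    size = 8 - (26 + size)
for e in size:
    size += factor - size
if factor <= size:
    print(e)
    length = 6
else:
    size = factor[length]
record(length)
e += e + factor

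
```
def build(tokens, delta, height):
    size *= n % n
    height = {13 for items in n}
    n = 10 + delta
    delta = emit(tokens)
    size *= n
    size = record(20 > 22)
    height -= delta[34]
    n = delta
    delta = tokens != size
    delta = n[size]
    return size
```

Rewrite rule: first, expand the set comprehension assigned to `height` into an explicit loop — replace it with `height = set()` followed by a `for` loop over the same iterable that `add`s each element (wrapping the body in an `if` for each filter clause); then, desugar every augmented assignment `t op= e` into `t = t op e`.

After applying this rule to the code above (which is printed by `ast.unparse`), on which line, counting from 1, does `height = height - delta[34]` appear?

Transformed code:
def build(tokens, delta, height):
    size = size * (n % n)
    height = set()
    for items in n:
        height.add(13)
    n = 10 + delta
    delta = emit(tokens)
    size = size * n
    size = record(20 > 22)
    height = height - delta[34]
    n = delta
    delta = tokens != size
    delta = n[size]
    return size

10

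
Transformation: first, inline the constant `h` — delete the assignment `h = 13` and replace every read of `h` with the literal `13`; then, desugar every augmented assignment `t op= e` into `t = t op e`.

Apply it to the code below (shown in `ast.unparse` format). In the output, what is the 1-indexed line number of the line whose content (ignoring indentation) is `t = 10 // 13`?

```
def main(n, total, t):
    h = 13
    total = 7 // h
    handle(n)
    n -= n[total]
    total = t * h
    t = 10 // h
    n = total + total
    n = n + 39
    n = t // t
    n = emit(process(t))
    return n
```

Transformed code:
def main(n, total, t):
    total = 7 // 13
    handle(n)
    n = n - n[total]
    total = t * 13
    t = 10 // 13
    n = total + total
    n = n + 39
    n = t // t
    n = emit(process(t))
    return n

6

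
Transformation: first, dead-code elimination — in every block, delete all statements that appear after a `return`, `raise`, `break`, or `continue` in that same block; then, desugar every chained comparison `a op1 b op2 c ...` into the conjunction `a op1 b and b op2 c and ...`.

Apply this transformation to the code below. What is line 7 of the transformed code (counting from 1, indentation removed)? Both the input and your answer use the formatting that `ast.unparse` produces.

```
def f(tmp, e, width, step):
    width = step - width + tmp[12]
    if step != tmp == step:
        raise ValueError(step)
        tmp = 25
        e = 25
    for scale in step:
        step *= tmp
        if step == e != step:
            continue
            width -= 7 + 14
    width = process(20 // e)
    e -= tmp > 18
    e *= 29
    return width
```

Transformed code:
def f(tmp, e, width, step):
    width = step - width + tmp[12]
    if step != tmp and tmp == step:
        raise ValueError(step)
    for scale in step:
        step *= tmp
        if step == e and e != step:
            continue
    width = process(20 // e)
    e -= tmp > 18
    e *= 29
    return width

if step == e and e != step:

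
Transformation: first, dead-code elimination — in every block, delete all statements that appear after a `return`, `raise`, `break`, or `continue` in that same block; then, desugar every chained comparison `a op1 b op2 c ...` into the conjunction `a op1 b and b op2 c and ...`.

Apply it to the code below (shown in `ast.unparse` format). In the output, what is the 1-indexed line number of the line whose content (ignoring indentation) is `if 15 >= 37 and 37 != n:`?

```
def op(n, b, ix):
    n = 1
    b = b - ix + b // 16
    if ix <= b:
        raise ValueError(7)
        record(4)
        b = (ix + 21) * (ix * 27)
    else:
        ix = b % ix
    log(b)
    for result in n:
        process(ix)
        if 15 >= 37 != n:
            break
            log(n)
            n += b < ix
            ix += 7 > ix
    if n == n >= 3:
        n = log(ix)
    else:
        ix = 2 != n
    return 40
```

11

Transformed code:
def op(n, b, ix):
    n = 1
    b = b - ix + b // 16
    if ix <= b:
        raise ValueError(7)
    else:
        ix = b % ix
    log(b)
    for result in n:
        process(ix)
        if 15 >= 37 and 37 != n:
            break
    if n == n and n >= 3:
        n = log(ix)
    else:
        ix = 2 != n
    return 40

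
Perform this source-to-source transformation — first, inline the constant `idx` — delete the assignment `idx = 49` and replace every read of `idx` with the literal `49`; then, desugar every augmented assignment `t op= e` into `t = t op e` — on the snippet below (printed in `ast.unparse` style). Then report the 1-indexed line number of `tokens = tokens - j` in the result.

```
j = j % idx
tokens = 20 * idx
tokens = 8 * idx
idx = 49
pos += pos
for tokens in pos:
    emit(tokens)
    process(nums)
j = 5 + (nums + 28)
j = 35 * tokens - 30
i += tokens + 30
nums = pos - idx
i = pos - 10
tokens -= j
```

13

Transformed code:
j = j % 49
tokens = 20 * 49
tokens = 8 * 49
pos = pos + pos
for tokens in pos:
    emit(tokens)
    process(nums)
j = 5 + (nums + 28)
j = 35 * tokens - 30
i = i + (tokens + 30)
nums = pos - 49
i = pos - 10
tokens = tokens - j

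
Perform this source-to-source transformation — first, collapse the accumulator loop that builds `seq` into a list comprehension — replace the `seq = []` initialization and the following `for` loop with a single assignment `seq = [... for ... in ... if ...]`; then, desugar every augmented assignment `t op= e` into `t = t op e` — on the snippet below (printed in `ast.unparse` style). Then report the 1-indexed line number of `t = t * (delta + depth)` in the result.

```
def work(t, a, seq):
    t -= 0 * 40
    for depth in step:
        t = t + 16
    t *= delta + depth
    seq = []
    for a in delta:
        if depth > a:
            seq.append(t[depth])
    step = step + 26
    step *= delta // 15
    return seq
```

Transformed code:
def work(t, a, seq):
    t = t - 0 * 40
    for depth in step:
        t = t + 16
    t = t * (delta + depth)
    seq = [t[depth] for a in delta if depth > a]
    step = step + 26
    step = step * (delta // 15)
    return seq

5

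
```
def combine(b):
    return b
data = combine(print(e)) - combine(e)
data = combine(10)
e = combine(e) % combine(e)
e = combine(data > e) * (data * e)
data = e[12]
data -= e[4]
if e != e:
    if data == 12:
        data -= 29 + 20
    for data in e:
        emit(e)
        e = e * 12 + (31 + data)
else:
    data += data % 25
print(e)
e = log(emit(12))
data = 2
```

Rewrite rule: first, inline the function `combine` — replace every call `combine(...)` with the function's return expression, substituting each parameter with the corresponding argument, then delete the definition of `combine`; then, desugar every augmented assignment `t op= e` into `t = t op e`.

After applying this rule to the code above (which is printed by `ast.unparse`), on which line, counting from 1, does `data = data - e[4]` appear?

Transformed code:
data = print(e) - e
data = 10
e = e % e
e = (data > e) * (data * e)
data = e[12]
data = data - e[4]
if e != e:
    if data == 12:
        data = data - (29 + 20)
    for data in e:
        emit(e)
        e = e * 12 + (31 + data)
else:
    data = data + data % 25
print(e)
e = log(emit(12))
data = 2

6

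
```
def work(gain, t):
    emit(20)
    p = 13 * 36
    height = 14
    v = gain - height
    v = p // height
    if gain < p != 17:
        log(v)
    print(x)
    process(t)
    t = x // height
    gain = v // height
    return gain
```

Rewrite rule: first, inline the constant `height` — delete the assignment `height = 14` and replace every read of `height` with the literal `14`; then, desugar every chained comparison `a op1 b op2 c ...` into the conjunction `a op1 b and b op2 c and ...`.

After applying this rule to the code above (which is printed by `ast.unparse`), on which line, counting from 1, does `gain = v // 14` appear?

Transformed code:
def work(gain, t):
    emit(20)
    p = 13 * 36
    v = gain - 14
    v = p // 14
    if gain < p and p != 17:
        log(v)
    print(x)
    process(t)
    t = x // 14
    gain = v // 14
    return gain

11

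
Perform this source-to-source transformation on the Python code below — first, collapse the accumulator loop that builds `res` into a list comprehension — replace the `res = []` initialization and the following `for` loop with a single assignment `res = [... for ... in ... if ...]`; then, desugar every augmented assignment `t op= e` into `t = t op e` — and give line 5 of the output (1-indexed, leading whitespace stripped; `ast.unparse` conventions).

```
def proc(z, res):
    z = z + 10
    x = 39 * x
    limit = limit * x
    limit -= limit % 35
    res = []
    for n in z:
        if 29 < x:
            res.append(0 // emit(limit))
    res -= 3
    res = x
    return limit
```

Transformed code:
def proc(z, res):
    z = z + 10
    x = 39 * x
    limit = limit * x
    limit = limit - limit % 35
    res = [0 // emit(limit) for n in z if 29 < x]
    res = res - 3
    res = x
    return limit

limit = limit - limit % 35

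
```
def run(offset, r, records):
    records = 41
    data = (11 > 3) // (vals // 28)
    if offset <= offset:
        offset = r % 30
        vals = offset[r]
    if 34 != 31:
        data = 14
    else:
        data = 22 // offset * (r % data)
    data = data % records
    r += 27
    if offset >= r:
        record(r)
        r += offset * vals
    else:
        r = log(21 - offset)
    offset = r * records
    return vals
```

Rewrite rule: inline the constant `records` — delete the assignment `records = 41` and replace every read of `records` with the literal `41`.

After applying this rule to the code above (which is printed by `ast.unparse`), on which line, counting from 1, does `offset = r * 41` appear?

Transformed code:
def run(offset, r, records):
    data = (11 > 3) // (vals // 28)
    if offset <= offset:
        offset = r % 30
        vals = offset[r]
    if 34 != 31:
        data = 14
    else:
        data = 22 // offset * (r % data)
    data = data % 41
    r += 27
    if offset >= r:
        record(r)
        r += offset * vals
    else:
        r = log(21 - offset)
    offset = r * 41
    return vals

17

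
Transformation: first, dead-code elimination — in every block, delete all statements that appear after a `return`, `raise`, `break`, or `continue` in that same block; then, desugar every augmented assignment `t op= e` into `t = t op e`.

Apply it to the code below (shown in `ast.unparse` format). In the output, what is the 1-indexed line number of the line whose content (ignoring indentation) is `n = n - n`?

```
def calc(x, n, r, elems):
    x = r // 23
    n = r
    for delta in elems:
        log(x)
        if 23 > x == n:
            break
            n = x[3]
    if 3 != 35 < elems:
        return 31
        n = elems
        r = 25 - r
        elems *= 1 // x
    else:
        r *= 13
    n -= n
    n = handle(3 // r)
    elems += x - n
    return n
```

12

Transformed code:
def calc(x, n, r, elems):
    x = r // 23
    n = r
    for delta in elems:
        log(x)
        if 23 > x == n:
            break
    if 3 != 35 < elems:
        return 31
    else:
        r = r * 13
    n = n - n
    n = handle(3 // r)
    elems = elems + (x - n)
    return n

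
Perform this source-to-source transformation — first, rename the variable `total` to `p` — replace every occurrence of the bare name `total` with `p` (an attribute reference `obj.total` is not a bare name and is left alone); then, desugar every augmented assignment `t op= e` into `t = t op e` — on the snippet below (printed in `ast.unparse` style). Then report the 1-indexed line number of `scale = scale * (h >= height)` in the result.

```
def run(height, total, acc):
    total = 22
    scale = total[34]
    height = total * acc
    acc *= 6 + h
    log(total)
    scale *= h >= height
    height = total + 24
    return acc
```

Transformed code:
def run(height, p, acc):
    p = 22
    scale = p[34]
    height = p * acc
    acc = acc * (6 + h)
    log(p)
    scale = scale * (h >= height)
    height = p + 24
    return acc

7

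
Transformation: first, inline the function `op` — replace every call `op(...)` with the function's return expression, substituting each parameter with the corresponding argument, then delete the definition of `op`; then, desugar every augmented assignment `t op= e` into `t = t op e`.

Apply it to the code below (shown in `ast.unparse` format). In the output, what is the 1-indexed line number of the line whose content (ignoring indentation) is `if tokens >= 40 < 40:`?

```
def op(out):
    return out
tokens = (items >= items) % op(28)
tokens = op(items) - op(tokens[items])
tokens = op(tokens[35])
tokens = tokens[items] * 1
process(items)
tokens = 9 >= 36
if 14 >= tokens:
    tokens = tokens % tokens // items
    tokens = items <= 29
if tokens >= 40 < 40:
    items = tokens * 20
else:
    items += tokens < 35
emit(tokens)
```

10

Transformed code:
tokens = (items >= items) % 28
tokens = items - tokens[items]
tokens = tokens[35]
tokens = tokens[items] * 1
process(items)
tokens = 9 >= 36
if 14 >= tokens:
    tokens = tokens % tokens // items
    tokens = items <= 29
if tokens >= 40 < 40:
    items = tokens * 20
else:
    items = items + (tokens < 35)
emit(tokens)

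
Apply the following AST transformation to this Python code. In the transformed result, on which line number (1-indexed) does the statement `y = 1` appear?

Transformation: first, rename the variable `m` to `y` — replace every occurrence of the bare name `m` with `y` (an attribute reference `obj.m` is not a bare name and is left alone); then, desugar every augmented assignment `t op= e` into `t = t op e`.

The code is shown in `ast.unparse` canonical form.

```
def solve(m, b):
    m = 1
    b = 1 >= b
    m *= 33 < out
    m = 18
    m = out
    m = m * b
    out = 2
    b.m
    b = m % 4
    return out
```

2

Transformed code:
def solve(y, b):
    y = 1
    b = 1 >= b
    y = y * (33 < out)
    y = 18
    y = out
    y = y * b
    out = 2
    b.m
    b = y % 4
    return out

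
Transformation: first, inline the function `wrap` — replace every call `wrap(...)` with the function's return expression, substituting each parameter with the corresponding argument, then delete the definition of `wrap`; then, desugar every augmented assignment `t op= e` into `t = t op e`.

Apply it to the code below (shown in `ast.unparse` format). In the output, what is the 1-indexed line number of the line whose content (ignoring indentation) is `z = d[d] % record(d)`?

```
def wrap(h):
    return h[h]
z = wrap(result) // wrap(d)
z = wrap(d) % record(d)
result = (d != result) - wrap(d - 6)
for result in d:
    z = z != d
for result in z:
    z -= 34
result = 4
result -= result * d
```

Transformed code:
z = result[result] // d[d]
z = d[d] % record(d)
result = (d != result) - (d - 6)[d - 6]
for result in d:
    z = z != d
for result in z:
    z = z - 34
result = 4
result = result - result * d

2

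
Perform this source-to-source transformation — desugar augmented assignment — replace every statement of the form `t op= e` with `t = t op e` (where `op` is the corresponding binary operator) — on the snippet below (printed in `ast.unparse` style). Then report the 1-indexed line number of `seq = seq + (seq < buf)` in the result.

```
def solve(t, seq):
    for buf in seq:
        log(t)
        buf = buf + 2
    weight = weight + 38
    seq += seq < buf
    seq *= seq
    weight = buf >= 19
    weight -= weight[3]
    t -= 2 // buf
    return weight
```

Transformed code:
def solve(t, seq):
    for buf in seq:
        log(t)
        buf = buf + 2
    weight = weight + 38
    seq = seq + (seq < buf)
    seq = seq * seq
    weight = buf >= 19
    weight = weight - weight[3]
    t = t - 2 // buf
    return weight

6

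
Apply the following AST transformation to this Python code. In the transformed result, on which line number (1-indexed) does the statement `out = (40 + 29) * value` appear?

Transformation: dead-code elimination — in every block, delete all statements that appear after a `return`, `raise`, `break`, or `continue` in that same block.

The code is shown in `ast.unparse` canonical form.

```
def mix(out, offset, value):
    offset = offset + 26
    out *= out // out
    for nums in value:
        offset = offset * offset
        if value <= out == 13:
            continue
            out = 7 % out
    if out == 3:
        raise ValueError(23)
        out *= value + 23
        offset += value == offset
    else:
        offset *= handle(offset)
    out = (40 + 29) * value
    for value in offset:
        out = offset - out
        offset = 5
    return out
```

12

Transformed code:
def mix(out, offset, value):
    offset = offset + 26
    out *= out // out
    for nums in value:
        offset = offset * offset
        if value <= out == 13:
            continue
    if out == 3:
        raise ValueError(23)
    else:
        offset *= handle(offset)
    out = (40 + 29) * value
    for value in offset:
        out = offset - out
        offset = 5
    return out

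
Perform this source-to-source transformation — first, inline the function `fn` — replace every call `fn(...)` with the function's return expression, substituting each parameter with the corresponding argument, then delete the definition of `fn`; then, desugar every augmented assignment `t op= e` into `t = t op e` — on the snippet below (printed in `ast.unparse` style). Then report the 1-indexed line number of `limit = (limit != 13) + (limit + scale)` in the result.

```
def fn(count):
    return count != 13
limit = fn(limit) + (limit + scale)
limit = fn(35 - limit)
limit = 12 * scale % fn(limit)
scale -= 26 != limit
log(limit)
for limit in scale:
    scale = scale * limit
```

1

Transformed code:
limit = (limit != 13) + (limit + scale)
limit = 35 - limit != 13
limit = 12 * scale % (limit != 13)
scale = scale - (26 != limit)
log(limit)
for limit in scale:
    scale = scale * limit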